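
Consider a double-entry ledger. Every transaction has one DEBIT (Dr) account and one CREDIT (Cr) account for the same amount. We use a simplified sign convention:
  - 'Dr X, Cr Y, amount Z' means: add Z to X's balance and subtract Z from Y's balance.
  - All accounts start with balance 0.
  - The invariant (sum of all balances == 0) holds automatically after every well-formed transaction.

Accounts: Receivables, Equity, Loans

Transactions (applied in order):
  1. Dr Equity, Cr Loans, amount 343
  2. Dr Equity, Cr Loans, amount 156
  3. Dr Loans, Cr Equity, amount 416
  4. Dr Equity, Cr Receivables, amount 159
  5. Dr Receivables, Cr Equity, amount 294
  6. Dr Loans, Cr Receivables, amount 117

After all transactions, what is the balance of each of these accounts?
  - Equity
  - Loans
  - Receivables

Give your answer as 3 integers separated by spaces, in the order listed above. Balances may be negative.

Answer: -52 34 18

Derivation:
After txn 1 (Dr Equity, Cr Loans, amount 343): Equity=343 Loans=-343
After txn 2 (Dr Equity, Cr Loans, amount 156): Equity=499 Loans=-499
After txn 3 (Dr Loans, Cr Equity, amount 416): Equity=83 Loans=-83
After txn 4 (Dr Equity, Cr Receivables, amount 159): Equity=242 Loans=-83 Receivables=-159
After txn 5 (Dr Receivables, Cr Equity, amount 294): Equity=-52 Loans=-83 Receivables=135
After txn 6 (Dr Loans, Cr Receivables, amount 117): Equity=-52 Loans=34 Receivables=18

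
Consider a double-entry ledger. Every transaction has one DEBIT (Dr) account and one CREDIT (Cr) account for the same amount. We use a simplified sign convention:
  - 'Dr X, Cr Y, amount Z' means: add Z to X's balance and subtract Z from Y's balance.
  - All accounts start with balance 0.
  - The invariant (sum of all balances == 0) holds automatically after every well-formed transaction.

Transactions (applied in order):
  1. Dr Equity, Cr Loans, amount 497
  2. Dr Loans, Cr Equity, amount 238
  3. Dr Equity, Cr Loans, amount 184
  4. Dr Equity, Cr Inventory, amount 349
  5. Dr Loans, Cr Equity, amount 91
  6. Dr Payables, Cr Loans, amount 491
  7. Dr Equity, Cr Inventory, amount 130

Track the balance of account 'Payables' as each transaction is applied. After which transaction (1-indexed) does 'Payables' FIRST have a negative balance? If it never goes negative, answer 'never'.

After txn 1: Payables=0
After txn 2: Payables=0
After txn 3: Payables=0
After txn 4: Payables=0
After txn 5: Payables=0
After txn 6: Payables=491
After txn 7: Payables=491

Answer: never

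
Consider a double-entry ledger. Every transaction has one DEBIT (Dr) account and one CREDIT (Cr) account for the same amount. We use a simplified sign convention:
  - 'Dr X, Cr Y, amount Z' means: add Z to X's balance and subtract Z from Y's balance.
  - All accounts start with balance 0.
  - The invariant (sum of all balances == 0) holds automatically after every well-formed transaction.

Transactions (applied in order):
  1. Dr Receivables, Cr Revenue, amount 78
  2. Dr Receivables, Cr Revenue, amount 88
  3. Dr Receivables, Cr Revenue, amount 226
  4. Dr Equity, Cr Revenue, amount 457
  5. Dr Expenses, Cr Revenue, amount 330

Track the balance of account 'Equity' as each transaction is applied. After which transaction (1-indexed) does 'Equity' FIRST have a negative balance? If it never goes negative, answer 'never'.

Answer: never

Derivation:
After txn 1: Equity=0
After txn 2: Equity=0
After txn 3: Equity=0
After txn 4: Equity=457
After txn 5: Equity=457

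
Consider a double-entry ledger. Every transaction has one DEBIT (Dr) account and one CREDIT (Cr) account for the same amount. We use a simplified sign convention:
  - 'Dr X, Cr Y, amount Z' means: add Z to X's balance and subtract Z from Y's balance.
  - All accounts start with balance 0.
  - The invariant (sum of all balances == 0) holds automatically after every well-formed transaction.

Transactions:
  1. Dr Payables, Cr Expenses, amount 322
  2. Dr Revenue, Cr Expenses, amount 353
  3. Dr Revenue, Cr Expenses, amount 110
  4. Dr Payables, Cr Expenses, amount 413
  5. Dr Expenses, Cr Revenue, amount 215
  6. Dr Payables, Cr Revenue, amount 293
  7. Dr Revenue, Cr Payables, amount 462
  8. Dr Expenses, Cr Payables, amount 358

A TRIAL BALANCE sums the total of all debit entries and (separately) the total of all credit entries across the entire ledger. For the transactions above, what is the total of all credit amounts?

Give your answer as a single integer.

Txn 1: credit+=322
Txn 2: credit+=353
Txn 3: credit+=110
Txn 4: credit+=413
Txn 5: credit+=215
Txn 6: credit+=293
Txn 7: credit+=462
Txn 8: credit+=358
Total credits = 2526

Answer: 2526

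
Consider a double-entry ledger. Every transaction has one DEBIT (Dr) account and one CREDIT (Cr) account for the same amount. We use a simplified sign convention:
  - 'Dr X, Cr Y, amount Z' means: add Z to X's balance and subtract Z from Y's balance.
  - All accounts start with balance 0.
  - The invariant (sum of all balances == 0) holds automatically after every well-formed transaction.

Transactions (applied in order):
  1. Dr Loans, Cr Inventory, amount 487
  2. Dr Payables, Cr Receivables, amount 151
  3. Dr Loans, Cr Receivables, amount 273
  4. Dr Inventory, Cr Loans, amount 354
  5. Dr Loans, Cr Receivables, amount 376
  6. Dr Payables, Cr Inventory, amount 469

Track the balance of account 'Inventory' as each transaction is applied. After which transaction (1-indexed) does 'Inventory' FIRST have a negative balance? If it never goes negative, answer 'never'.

Answer: 1

Derivation:
After txn 1: Inventory=-487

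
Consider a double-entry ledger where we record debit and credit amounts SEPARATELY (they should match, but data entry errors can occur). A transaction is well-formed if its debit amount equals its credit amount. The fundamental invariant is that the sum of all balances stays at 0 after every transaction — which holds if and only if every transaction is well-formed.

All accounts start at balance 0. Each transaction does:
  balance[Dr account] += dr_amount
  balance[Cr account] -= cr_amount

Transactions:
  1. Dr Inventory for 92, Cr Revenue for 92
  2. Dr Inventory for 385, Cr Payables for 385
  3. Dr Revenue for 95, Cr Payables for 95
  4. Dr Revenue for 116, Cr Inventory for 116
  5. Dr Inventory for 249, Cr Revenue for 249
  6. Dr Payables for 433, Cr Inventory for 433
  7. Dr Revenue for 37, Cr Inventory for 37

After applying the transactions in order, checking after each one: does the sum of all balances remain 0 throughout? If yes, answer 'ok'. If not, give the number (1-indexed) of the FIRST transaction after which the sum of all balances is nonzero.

Answer: ok

Derivation:
After txn 1: dr=92 cr=92 sum_balances=0
After txn 2: dr=385 cr=385 sum_balances=0
After txn 3: dr=95 cr=95 sum_balances=0
After txn 4: dr=116 cr=116 sum_balances=0
After txn 5: dr=249 cr=249 sum_balances=0
After txn 6: dr=433 cr=433 sum_balances=0
After txn 7: dr=37 cr=37 sum_balances=0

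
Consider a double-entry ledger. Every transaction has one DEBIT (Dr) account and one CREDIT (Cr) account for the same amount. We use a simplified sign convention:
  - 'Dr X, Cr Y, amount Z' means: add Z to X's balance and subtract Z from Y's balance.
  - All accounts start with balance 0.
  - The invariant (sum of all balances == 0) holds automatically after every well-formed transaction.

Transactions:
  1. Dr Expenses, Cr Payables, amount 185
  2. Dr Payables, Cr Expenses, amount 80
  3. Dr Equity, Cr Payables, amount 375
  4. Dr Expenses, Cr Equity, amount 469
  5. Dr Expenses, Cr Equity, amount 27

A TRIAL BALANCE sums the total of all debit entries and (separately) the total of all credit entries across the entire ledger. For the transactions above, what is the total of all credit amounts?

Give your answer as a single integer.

Txn 1: credit+=185
Txn 2: credit+=80
Txn 3: credit+=375
Txn 4: credit+=469
Txn 5: credit+=27
Total credits = 1136

Answer: 1136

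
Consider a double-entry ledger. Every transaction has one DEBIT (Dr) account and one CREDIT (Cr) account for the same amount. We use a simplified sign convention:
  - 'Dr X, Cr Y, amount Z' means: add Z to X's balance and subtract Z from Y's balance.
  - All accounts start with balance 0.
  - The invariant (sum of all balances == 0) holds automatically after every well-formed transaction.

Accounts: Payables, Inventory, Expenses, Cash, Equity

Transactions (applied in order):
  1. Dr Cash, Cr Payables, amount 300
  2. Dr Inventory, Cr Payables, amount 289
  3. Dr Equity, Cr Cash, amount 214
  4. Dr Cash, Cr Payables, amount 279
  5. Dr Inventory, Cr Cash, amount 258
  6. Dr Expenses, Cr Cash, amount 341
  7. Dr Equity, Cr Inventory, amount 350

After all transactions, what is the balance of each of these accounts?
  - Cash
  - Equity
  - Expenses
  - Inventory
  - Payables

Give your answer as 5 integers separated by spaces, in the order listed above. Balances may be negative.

After txn 1 (Dr Cash, Cr Payables, amount 300): Cash=300 Payables=-300
After txn 2 (Dr Inventory, Cr Payables, amount 289): Cash=300 Inventory=289 Payables=-589
After txn 3 (Dr Equity, Cr Cash, amount 214): Cash=86 Equity=214 Inventory=289 Payables=-589
After txn 4 (Dr Cash, Cr Payables, amount 279): Cash=365 Equity=214 Inventory=289 Payables=-868
After txn 5 (Dr Inventory, Cr Cash, amount 258): Cash=107 Equity=214 Inventory=547 Payables=-868
After txn 6 (Dr Expenses, Cr Cash, amount 341): Cash=-234 Equity=214 Expenses=341 Inventory=547 Payables=-868
After txn 7 (Dr Equity, Cr Inventory, amount 350): Cash=-234 Equity=564 Expenses=341 Inventory=197 Payables=-868

Answer: -234 564 341 197 -868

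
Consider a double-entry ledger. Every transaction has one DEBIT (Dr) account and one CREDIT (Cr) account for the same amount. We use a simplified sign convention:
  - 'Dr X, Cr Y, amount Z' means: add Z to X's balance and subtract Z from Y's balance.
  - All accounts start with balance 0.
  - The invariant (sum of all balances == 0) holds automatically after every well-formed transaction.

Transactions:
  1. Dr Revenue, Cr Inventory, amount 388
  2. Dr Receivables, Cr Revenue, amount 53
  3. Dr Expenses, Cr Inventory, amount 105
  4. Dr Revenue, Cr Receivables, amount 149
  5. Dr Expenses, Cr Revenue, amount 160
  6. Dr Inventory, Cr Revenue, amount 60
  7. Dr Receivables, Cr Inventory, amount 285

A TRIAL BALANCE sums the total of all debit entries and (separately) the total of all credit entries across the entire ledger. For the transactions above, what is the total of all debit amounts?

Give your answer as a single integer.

Answer: 1200

Derivation:
Txn 1: debit+=388
Txn 2: debit+=53
Txn 3: debit+=105
Txn 4: debit+=149
Txn 5: debit+=160
Txn 6: debit+=60
Txn 7: debit+=285
Total debits = 1200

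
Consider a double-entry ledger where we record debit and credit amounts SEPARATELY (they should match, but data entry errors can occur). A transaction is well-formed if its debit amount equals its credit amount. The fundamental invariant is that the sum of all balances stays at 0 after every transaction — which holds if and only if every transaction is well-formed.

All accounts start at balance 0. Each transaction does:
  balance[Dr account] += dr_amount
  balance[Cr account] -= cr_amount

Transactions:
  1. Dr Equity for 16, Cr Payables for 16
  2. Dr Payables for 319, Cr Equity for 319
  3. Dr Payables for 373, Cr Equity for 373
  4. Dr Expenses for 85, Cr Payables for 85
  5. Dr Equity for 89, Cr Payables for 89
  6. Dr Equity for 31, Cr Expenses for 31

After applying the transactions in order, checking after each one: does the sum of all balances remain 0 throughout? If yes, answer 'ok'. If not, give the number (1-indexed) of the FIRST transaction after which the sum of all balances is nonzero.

Answer: ok

Derivation:
After txn 1: dr=16 cr=16 sum_balances=0
After txn 2: dr=319 cr=319 sum_balances=0
After txn 3: dr=373 cr=373 sum_balances=0
After txn 4: dr=85 cr=85 sum_balances=0
After txn 5: dr=89 cr=89 sum_balances=0
After txn 6: dr=31 cr=31 sum_balances=0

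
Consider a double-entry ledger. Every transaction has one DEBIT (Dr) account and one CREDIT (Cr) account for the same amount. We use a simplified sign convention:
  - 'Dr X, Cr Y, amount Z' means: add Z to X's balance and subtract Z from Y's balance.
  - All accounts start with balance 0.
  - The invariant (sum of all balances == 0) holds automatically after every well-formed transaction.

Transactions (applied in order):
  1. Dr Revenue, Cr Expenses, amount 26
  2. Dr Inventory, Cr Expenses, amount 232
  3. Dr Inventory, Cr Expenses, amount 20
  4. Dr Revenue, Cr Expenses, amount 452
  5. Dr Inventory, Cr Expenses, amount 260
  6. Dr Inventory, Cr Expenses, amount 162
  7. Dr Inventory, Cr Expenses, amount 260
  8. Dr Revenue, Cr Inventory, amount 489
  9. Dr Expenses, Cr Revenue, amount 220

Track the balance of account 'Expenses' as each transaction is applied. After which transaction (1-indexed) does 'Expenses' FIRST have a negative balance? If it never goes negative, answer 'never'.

After txn 1: Expenses=-26

Answer: 1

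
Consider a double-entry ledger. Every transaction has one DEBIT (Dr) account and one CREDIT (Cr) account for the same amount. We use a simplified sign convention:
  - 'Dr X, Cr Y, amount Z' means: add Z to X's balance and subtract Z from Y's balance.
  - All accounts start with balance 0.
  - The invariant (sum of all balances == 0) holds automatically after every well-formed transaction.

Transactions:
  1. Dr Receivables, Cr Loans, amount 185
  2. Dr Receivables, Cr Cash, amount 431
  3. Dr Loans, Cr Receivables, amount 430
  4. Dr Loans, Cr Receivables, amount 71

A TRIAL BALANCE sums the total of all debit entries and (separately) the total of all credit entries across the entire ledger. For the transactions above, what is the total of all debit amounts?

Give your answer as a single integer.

Answer: 1117

Derivation:
Txn 1: debit+=185
Txn 2: debit+=431
Txn 3: debit+=430
Txn 4: debit+=71
Total debits = 1117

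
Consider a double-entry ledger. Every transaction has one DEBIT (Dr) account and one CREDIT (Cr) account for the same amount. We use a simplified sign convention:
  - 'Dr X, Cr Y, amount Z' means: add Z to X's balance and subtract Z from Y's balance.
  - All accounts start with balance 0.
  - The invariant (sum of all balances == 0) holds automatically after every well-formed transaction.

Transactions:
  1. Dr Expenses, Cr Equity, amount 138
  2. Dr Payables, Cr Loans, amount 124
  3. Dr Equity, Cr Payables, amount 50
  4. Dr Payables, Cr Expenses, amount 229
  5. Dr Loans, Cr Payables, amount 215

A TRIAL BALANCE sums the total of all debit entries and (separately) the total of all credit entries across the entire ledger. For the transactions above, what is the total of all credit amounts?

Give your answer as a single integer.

Answer: 756

Derivation:
Txn 1: credit+=138
Txn 2: credit+=124
Txn 3: credit+=50
Txn 4: credit+=229
Txn 5: credit+=215
Total credits = 756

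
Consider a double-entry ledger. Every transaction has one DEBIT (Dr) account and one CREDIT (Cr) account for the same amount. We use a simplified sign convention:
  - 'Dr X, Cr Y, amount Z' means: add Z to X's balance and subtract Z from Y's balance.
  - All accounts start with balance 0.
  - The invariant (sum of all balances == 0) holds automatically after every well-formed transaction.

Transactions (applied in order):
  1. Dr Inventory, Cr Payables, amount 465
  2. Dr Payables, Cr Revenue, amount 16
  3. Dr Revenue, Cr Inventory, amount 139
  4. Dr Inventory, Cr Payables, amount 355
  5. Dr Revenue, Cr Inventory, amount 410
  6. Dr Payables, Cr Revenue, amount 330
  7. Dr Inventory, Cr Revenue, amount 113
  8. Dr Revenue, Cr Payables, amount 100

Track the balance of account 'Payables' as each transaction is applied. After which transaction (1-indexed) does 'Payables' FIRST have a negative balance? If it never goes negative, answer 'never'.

After txn 1: Payables=-465

Answer: 1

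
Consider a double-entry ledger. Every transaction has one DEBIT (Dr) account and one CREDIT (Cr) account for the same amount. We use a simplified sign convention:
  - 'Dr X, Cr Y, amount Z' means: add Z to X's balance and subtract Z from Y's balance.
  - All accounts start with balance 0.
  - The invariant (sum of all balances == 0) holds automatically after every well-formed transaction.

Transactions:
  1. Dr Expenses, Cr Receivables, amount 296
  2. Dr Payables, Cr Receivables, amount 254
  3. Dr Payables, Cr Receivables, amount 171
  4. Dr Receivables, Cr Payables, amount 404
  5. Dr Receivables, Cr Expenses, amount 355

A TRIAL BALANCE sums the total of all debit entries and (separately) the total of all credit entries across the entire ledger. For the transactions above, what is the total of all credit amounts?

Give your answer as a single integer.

Txn 1: credit+=296
Txn 2: credit+=254
Txn 3: credit+=171
Txn 4: credit+=404
Txn 5: credit+=355
Total credits = 1480

Answer: 1480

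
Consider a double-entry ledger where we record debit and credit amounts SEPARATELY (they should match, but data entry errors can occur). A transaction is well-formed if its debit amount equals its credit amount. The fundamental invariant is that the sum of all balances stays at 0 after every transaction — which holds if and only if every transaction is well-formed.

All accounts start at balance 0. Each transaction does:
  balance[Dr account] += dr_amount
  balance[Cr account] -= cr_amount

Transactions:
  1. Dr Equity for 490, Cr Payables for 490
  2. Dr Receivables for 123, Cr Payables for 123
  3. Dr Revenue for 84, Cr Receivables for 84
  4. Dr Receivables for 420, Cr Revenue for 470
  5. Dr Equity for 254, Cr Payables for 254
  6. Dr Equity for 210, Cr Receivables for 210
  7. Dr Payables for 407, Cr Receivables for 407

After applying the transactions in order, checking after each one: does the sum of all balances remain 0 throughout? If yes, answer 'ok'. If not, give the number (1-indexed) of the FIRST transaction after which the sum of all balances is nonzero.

Answer: 4

Derivation:
After txn 1: dr=490 cr=490 sum_balances=0
After txn 2: dr=123 cr=123 sum_balances=0
After txn 3: dr=84 cr=84 sum_balances=0
After txn 4: dr=420 cr=470 sum_balances=-50
After txn 5: dr=254 cr=254 sum_balances=-50
After txn 6: dr=210 cr=210 sum_balances=-50
After txn 7: dr=407 cr=407 sum_balances=-50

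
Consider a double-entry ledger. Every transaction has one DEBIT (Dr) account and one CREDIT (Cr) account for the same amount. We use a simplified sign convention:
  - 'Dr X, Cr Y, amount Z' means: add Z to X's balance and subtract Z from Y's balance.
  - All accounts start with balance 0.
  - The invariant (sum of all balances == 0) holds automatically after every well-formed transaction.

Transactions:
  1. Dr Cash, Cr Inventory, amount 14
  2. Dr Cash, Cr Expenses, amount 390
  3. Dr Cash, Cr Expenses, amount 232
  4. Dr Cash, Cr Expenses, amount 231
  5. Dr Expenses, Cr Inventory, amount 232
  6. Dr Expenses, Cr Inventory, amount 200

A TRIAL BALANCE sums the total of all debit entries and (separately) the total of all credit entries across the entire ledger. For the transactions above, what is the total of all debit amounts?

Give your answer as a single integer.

Answer: 1299

Derivation:
Txn 1: debit+=14
Txn 2: debit+=390
Txn 3: debit+=232
Txn 4: debit+=231
Txn 5: debit+=232
Txn 6: debit+=200
Total debits = 1299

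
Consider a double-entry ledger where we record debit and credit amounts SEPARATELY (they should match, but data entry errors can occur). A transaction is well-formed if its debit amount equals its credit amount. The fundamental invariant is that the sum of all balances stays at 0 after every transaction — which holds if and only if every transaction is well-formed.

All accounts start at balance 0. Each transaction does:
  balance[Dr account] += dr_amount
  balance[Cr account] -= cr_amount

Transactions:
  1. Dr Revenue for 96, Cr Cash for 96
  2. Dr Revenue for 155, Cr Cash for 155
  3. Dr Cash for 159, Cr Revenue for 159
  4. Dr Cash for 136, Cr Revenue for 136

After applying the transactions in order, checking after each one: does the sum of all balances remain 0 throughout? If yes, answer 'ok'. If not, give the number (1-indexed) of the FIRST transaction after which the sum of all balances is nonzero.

After txn 1: dr=96 cr=96 sum_balances=0
After txn 2: dr=155 cr=155 sum_balances=0
After txn 3: dr=159 cr=159 sum_balances=0
After txn 4: dr=136 cr=136 sum_balances=0

Answer: ok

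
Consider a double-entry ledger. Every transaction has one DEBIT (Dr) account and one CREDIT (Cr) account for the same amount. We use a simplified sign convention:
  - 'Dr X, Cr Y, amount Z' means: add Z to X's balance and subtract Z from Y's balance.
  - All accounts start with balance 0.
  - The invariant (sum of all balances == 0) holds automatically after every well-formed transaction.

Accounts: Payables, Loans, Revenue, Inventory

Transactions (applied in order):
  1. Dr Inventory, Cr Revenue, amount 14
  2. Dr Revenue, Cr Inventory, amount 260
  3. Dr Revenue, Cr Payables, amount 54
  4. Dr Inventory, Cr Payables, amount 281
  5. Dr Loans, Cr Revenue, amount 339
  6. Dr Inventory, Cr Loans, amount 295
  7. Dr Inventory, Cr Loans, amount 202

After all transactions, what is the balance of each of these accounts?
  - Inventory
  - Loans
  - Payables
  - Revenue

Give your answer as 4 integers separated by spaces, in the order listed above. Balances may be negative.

Answer: 532 -158 -335 -39

Derivation:
After txn 1 (Dr Inventory, Cr Revenue, amount 14): Inventory=14 Revenue=-14
After txn 2 (Dr Revenue, Cr Inventory, amount 260): Inventory=-246 Revenue=246
After txn 3 (Dr Revenue, Cr Payables, amount 54): Inventory=-246 Payables=-54 Revenue=300
After txn 4 (Dr Inventory, Cr Payables, amount 281): Inventory=35 Payables=-335 Revenue=300
After txn 5 (Dr Loans, Cr Revenue, amount 339): Inventory=35 Loans=339 Payables=-335 Revenue=-39
After txn 6 (Dr Inventory, Cr Loans, amount 295): Inventory=330 Loans=44 Payables=-335 Revenue=-39
After txn 7 (Dr Inventory, Cr Loans, amount 202): Inventory=532 Loans=-158 Payables=-335 Revenue=-39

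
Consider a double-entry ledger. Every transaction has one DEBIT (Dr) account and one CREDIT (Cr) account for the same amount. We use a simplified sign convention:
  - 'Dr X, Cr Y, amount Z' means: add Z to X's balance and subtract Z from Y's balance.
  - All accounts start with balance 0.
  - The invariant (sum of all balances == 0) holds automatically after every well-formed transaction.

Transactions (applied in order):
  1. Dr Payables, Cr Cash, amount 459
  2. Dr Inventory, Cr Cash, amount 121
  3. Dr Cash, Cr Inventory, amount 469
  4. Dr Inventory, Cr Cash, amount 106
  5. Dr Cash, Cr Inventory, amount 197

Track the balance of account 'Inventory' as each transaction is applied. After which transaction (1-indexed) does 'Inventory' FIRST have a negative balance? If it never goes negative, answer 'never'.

After txn 1: Inventory=0
After txn 2: Inventory=121
After txn 3: Inventory=-348

Answer: 3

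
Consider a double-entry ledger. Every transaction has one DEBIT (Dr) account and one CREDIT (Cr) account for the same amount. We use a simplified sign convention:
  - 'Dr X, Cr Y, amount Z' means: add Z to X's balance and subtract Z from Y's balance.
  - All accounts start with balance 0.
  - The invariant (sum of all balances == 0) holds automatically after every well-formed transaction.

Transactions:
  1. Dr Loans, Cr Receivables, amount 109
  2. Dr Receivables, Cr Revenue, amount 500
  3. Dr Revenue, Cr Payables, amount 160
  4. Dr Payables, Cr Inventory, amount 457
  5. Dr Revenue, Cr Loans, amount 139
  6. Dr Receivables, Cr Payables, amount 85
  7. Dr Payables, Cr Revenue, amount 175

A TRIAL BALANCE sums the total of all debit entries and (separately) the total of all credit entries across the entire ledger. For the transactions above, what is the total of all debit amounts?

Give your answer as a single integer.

Txn 1: debit+=109
Txn 2: debit+=500
Txn 3: debit+=160
Txn 4: debit+=457
Txn 5: debit+=139
Txn 6: debit+=85
Txn 7: debit+=175
Total debits = 1625

Answer: 1625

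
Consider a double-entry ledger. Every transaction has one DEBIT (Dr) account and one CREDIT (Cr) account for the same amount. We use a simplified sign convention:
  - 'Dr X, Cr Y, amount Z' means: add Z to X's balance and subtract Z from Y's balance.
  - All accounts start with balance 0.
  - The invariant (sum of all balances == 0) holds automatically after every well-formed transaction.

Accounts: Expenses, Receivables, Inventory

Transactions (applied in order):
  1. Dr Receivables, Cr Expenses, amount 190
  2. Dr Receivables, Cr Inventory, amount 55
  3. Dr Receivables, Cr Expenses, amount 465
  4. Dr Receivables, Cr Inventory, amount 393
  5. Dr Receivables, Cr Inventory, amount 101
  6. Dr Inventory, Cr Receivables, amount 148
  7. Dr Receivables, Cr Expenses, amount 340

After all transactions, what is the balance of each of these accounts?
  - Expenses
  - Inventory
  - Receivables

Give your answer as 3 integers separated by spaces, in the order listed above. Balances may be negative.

Answer: -995 -401 1396

Derivation:
After txn 1 (Dr Receivables, Cr Expenses, amount 190): Expenses=-190 Receivables=190
After txn 2 (Dr Receivables, Cr Inventory, amount 55): Expenses=-190 Inventory=-55 Receivables=245
After txn 3 (Dr Receivables, Cr Expenses, amount 465): Expenses=-655 Inventory=-55 Receivables=710
After txn 4 (Dr Receivables, Cr Inventory, amount 393): Expenses=-655 Inventory=-448 Receivables=1103
After txn 5 (Dr Receivables, Cr Inventory, amount 101): Expenses=-655 Inventory=-549 Receivables=1204
After txn 6 (Dr Inventory, Cr Receivables, amount 148): Expenses=-655 Inventory=-401 Receivables=1056
After txn 7 (Dr Receivables, Cr Expenses, amount 340): Expenses=-995 Inventory=-401 Receivables=1396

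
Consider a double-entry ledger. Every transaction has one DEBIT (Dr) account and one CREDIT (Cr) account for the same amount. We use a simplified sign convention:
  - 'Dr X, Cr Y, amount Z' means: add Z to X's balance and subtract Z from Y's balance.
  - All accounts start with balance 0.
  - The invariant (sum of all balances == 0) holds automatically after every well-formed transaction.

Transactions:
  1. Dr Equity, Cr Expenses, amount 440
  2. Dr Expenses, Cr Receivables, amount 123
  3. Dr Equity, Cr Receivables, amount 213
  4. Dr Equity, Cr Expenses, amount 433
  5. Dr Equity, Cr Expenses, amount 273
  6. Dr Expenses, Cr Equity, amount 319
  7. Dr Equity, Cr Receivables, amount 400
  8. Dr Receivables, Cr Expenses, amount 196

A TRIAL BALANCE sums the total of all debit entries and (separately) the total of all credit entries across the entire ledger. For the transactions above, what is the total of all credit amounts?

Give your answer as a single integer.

Txn 1: credit+=440
Txn 2: credit+=123
Txn 3: credit+=213
Txn 4: credit+=433
Txn 5: credit+=273
Txn 6: credit+=319
Txn 7: credit+=400
Txn 8: credit+=196
Total credits = 2397

Answer: 2397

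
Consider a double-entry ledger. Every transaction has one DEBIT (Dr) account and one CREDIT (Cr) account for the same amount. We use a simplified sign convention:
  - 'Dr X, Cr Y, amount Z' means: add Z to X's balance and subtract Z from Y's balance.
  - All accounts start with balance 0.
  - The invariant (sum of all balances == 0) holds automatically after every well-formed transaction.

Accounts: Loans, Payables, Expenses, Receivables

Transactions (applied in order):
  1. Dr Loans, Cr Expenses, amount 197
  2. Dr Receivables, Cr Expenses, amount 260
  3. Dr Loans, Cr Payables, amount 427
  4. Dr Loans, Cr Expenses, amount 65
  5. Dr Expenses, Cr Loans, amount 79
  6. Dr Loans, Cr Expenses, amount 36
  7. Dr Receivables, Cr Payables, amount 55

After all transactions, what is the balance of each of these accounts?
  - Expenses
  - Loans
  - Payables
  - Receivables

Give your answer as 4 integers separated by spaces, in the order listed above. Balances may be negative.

Answer: -479 646 -482 315

Derivation:
After txn 1 (Dr Loans, Cr Expenses, amount 197): Expenses=-197 Loans=197
After txn 2 (Dr Receivables, Cr Expenses, amount 260): Expenses=-457 Loans=197 Receivables=260
After txn 3 (Dr Loans, Cr Payables, amount 427): Expenses=-457 Loans=624 Payables=-427 Receivables=260
After txn 4 (Dr Loans, Cr Expenses, amount 65): Expenses=-522 Loans=689 Payables=-427 Receivables=260
After txn 5 (Dr Expenses, Cr Loans, amount 79): Expenses=-443 Loans=610 Payables=-427 Receivables=260
After txn 6 (Dr Loans, Cr Expenses, amount 36): Expenses=-479 Loans=646 Payables=-427 Receivables=260
After txn 7 (Dr Receivables, Cr Payables, amount 55): Expenses=-479 Loans=646 Payables=-482 Receivables=315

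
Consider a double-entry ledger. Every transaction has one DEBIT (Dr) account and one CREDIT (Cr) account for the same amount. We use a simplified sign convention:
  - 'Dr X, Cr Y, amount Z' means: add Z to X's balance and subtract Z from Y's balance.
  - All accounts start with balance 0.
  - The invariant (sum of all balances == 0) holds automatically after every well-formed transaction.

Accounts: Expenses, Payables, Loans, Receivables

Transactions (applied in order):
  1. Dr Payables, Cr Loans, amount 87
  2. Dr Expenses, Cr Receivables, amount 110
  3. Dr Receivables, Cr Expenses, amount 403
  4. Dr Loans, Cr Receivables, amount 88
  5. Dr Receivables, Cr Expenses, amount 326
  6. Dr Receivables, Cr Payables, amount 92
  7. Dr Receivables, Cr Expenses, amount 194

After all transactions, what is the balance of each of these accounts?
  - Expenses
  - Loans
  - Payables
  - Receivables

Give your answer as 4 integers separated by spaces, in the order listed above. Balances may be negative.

After txn 1 (Dr Payables, Cr Loans, amount 87): Loans=-87 Payables=87
After txn 2 (Dr Expenses, Cr Receivables, amount 110): Expenses=110 Loans=-87 Payables=87 Receivables=-110
After txn 3 (Dr Receivables, Cr Expenses, amount 403): Expenses=-293 Loans=-87 Payables=87 Receivables=293
After txn 4 (Dr Loans, Cr Receivables, amount 88): Expenses=-293 Loans=1 Payables=87 Receivables=205
After txn 5 (Dr Receivables, Cr Expenses, amount 326): Expenses=-619 Loans=1 Payables=87 Receivables=531
After txn 6 (Dr Receivables, Cr Payables, amount 92): Expenses=-619 Loans=1 Payables=-5 Receivables=623
After txn 7 (Dr Receivables, Cr Expenses, amount 194): Expenses=-813 Loans=1 Payables=-5 Receivables=817

Answer: -813 1 -5 817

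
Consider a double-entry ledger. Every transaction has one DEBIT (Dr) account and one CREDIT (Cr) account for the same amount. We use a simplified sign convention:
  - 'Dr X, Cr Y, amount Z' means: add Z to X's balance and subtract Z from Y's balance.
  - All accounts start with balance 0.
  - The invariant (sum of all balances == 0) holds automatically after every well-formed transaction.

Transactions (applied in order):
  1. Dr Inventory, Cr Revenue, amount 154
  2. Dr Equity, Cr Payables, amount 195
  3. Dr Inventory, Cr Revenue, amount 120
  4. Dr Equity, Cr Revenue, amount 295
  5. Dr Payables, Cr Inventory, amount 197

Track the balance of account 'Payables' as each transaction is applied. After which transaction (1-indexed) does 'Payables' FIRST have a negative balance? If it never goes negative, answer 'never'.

After txn 1: Payables=0
After txn 2: Payables=-195

Answer: 2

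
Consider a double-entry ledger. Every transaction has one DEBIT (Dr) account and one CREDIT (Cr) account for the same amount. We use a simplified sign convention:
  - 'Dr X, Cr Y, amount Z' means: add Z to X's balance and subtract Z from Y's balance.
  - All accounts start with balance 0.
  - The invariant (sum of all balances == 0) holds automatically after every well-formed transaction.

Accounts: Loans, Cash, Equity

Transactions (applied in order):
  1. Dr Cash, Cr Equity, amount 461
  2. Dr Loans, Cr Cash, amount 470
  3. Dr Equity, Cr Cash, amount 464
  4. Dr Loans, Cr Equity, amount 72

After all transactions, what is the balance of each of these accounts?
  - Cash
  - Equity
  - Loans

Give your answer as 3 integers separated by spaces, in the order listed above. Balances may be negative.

Answer: -473 -69 542

Derivation:
After txn 1 (Dr Cash, Cr Equity, amount 461): Cash=461 Equity=-461
After txn 2 (Dr Loans, Cr Cash, amount 470): Cash=-9 Equity=-461 Loans=470
After txn 3 (Dr Equity, Cr Cash, amount 464): Cash=-473 Equity=3 Loans=470
After txn 4 (Dr Loans, Cr Equity, amount 72): Cash=-473 Equity=-69 Loans=542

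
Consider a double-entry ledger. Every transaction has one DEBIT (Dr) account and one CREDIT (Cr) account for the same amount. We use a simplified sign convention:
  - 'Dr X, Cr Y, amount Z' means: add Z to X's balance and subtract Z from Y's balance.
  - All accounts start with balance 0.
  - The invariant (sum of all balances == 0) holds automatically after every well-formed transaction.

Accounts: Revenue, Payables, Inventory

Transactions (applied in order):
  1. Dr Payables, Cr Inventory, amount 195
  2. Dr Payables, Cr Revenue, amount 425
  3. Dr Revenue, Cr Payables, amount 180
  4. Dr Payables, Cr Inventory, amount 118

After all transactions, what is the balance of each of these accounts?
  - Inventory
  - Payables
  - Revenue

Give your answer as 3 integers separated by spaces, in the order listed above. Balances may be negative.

After txn 1 (Dr Payables, Cr Inventory, amount 195): Inventory=-195 Payables=195
After txn 2 (Dr Payables, Cr Revenue, amount 425): Inventory=-195 Payables=620 Revenue=-425
After txn 3 (Dr Revenue, Cr Payables, amount 180): Inventory=-195 Payables=440 Revenue=-245
After txn 4 (Dr Payables, Cr Inventory, amount 118): Inventory=-313 Payables=558 Revenue=-245

Answer: -313 558 -245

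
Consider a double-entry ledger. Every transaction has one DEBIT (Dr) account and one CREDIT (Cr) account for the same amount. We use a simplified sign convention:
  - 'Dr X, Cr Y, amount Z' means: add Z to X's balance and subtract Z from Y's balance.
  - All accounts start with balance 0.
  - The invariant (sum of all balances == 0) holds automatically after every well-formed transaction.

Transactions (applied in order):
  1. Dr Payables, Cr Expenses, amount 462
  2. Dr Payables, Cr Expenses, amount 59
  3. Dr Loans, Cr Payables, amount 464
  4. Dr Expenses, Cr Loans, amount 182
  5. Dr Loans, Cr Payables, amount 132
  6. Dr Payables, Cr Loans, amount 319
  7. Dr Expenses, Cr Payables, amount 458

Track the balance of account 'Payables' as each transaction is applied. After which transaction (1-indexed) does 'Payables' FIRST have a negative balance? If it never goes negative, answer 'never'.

Answer: 5

Derivation:
After txn 1: Payables=462
After txn 2: Payables=521
After txn 3: Payables=57
After txn 4: Payables=57
After txn 5: Payables=-75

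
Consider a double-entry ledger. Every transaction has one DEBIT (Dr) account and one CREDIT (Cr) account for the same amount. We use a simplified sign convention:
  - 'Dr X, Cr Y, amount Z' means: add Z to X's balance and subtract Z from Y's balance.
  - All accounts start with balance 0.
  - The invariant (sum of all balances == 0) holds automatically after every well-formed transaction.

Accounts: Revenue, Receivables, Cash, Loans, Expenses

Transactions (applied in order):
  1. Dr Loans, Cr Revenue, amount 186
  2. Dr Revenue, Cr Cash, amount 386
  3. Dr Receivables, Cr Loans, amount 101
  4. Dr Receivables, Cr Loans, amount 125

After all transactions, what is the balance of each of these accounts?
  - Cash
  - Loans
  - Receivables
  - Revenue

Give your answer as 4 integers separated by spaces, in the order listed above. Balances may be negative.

Answer: -386 -40 226 200

Derivation:
After txn 1 (Dr Loans, Cr Revenue, amount 186): Loans=186 Revenue=-186
After txn 2 (Dr Revenue, Cr Cash, amount 386): Cash=-386 Loans=186 Revenue=200
After txn 3 (Dr Receivables, Cr Loans, amount 101): Cash=-386 Loans=85 Receivables=101 Revenue=200
After txn 4 (Dr Receivables, Cr Loans, amount 125): Cash=-386 Loans=-40 Receivables=226 Revenue=200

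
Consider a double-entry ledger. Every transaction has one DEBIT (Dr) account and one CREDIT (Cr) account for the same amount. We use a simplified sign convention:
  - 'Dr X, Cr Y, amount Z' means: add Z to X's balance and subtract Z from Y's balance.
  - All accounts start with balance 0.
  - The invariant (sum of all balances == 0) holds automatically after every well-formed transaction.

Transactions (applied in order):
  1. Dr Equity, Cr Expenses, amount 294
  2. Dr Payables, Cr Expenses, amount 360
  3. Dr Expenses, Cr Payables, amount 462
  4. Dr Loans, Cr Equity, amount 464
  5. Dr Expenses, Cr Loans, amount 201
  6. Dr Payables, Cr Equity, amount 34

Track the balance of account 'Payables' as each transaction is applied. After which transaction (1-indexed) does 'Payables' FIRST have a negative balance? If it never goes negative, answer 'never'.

Answer: 3

Derivation:
After txn 1: Payables=0
After txn 2: Payables=360
After txn 3: Payables=-102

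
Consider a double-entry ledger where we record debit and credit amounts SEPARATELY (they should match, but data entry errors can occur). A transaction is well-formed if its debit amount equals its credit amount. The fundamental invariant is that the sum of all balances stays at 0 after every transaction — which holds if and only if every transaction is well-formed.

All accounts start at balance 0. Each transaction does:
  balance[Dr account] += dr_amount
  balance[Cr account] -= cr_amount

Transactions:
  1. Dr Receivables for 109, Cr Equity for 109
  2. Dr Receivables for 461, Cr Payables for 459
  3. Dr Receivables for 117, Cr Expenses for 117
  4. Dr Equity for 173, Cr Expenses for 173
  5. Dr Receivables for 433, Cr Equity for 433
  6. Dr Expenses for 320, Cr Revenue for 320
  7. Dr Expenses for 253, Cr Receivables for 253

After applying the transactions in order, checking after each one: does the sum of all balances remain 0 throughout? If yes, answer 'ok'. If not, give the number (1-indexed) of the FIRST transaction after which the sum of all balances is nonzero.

After txn 1: dr=109 cr=109 sum_balances=0
After txn 2: dr=461 cr=459 sum_balances=2
After txn 3: dr=117 cr=117 sum_balances=2
After txn 4: dr=173 cr=173 sum_balances=2
After txn 5: dr=433 cr=433 sum_balances=2
After txn 6: dr=320 cr=320 sum_balances=2
After txn 7: dr=253 cr=253 sum_balances=2

Answer: 2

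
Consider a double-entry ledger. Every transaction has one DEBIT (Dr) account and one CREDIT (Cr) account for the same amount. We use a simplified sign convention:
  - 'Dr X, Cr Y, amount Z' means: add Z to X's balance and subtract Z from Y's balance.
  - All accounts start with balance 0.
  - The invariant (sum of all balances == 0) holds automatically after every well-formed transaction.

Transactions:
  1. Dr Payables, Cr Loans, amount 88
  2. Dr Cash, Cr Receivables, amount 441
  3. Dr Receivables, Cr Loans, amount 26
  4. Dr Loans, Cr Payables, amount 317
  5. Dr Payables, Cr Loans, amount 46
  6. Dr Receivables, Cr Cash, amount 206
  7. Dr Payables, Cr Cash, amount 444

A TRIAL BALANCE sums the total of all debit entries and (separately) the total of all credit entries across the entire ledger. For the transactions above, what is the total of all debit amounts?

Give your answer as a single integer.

Answer: 1568

Derivation:
Txn 1: debit+=88
Txn 2: debit+=441
Txn 3: debit+=26
Txn 4: debit+=317
Txn 5: debit+=46
Txn 6: debit+=206
Txn 7: debit+=444
Total debits = 1568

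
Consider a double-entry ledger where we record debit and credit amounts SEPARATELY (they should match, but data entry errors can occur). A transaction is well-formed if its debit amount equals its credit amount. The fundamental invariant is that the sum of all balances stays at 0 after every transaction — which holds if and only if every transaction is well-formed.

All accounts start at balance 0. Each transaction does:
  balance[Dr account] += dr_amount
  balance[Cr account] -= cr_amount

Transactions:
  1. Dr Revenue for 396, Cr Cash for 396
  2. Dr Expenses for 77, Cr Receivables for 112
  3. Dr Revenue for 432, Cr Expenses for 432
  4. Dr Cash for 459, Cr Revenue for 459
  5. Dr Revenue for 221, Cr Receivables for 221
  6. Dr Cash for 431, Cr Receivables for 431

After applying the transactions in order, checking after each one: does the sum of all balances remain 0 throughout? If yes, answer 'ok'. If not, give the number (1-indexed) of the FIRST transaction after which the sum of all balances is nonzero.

Answer: 2

Derivation:
After txn 1: dr=396 cr=396 sum_balances=0
After txn 2: dr=77 cr=112 sum_balances=-35
After txn 3: dr=432 cr=432 sum_balances=-35
After txn 4: dr=459 cr=459 sum_balances=-35
After txn 5: dr=221 cr=221 sum_balances=-35
After txn 6: dr=431 cr=431 sum_balances=-35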